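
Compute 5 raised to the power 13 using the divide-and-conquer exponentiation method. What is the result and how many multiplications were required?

Computing 5^13 by squaring (build up from 5^1; each line after the first costs one multiplication):

5^1 = 5
5^2 = (5^1)^2 = 5^2 = 25
5^3 = 5 * 5^2 = 5 * 25 = 125
5^6 = (5^3)^2 = 125^2 = 15625
5^12 = (5^6)^2 = 15625^2 = 244140625
5^13 = 5 * 5^12 = 5 * 244140625 = 1220703125

Result: 1220703125
Multiplications needed: 5 (5 lines after 5^1)

5^13 = 1220703125. Using exponentiation by squaring, this requires 5 multiplications. The key idea: if the exponent is even, square the half-power; if odd, multiply by the base once.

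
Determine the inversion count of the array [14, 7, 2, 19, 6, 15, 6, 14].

Finding inversions in [14, 7, 2, 19, 6, 15, 6, 14]:

(0, 1): arr[0]=14 > arr[1]=7
(0, 2): arr[0]=14 > arr[2]=2
(0, 4): arr[0]=14 > arr[4]=6
(0, 6): arr[0]=14 > arr[6]=6
(1, 2): arr[1]=7 > arr[2]=2
(1, 4): arr[1]=7 > arr[4]=6
(1, 6): arr[1]=7 > arr[6]=6
(3, 4): arr[3]=19 > arr[4]=6
(3, 5): arr[3]=19 > arr[5]=15
(3, 6): arr[3]=19 > arr[6]=6
(3, 7): arr[3]=19 > arr[7]=14
(5, 6): arr[5]=15 > arr[6]=6
(5, 7): arr[5]=15 > arr[7]=14

Total inversions: 13

The array has 13 inversion(s): (0,1), (0,2), (0,4), (0,6), (1,2), (1,4), (1,6), (3,4), (3,5), (3,6), (3,7), (5,6), (5,7). Each pair (i,j) satisfies i < j and arr[i] > arr[j].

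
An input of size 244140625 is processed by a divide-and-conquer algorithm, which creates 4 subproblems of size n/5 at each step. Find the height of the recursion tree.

For divide and conquer with division factor 5:

Problem sizes at each level:
Level 0: 244140625
Level 1: 48828125
Level 2: 9765625
Level 3: 1953125
Level 4: 390625
Level 5: 78125
Level 6: 15625
Level 7: 3125
Level 8: 625
Level 9: 125
Level 10: 25
Level 11: 5
Level 12: 1

The root is level 0 and the size-1 base case is level 12 (the tree spans levels 0 through 12, i.e. 13 levels counting the root), so the depth is the number of divisions: log_5(244140625) = 12

The recursion tree depth is log_5(244140625) = 12. At each level, the problem size is divided by 5, so it takes 12 divisions to reduce to a base case of size 1. The algorithm makes 4 recursive calls at each level.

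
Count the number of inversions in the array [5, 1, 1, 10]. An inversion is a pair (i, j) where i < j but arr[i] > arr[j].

Finding inversions in [5, 1, 1, 10]:

(0, 1): arr[0]=5 > arr[1]=1
(0, 2): arr[0]=5 > arr[2]=1

Total inversions: 2

The array has 2 inversion(s): (0,1), (0,2). Each pair (i,j) satisfies i < j and arr[i] > arr[j].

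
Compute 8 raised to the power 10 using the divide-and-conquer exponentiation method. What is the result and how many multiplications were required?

Computing 8^10 by squaring (build up from 8^1; each line after the first costs one multiplication):

8^1 = 8
8^2 = (8^1)^2 = 8^2 = 64
8^4 = (8^2)^2 = 64^2 = 4096
8^5 = 8 * 8^4 = 8 * 4096 = 32768
8^10 = (8^5)^2 = 32768^2 = 1073741824

Result: 1073741824
Multiplications needed: 4 (4 lines after 8^1)

8^10 = 1073741824. Using exponentiation by squaring, this requires 4 multiplications. The key idea: if the exponent is even, square the half-power; if odd, multiply by the base once.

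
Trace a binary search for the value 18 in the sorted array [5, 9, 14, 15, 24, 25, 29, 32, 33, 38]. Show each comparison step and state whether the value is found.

Binary search for 18 in [5, 9, 14, 15, 24, 25, 29, 32, 33, 38]:

lo=0, hi=9, mid=4, arr[mid]=24 -> 24 > 18, search left half
lo=0, hi=3, mid=1, arr[mid]=9 -> 9 < 18, search right half
lo=2, hi=3, mid=2, arr[mid]=14 -> 14 < 18, search right half
lo=3, hi=3, mid=3, arr[mid]=15 -> 15 < 18, search right half
lo=4 > hi=3, target 18 not found

Binary search determines that 18 is not in the array after 4 comparisons. The search space was exhausted without finding the target.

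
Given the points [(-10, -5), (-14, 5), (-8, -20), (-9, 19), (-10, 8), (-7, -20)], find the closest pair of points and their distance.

Computing all pairwise distances among 6 points:

d((-10, -5), (-14, 5)) = 10.7703
d((-10, -5), (-8, -20)) = 15.1327
d((-10, -5), (-9, 19)) = 24.0208
d((-10, -5), (-10, 8)) = 13.0
d((-10, -5), (-7, -20)) = 15.2971
d((-14, 5), (-8, -20)) = 25.7099
d((-14, 5), (-9, 19)) = 14.8661
d((-14, 5), (-10, 8)) = 5.0
d((-14, 5), (-7, -20)) = 25.9615
d((-8, -20), (-9, 19)) = 39.0128
d((-8, -20), (-10, 8)) = 28.0713
d((-8, -20), (-7, -20)) = 1.0 <-- minimum
d((-9, 19), (-10, 8)) = 11.0454
d((-9, 19), (-7, -20)) = 39.0512
d((-10, 8), (-7, -20)) = 28.1603

Closest pair: (-8, -20) and (-7, -20) with distance 1.0

The closest pair is (-8, -20) and (-7, -20) with Euclidean distance 1.0. For 6 points, brute-force pairwise comparison is shown above. For large n, the divide-and-conquer algorithm (sort by x, recurse on halves, check the dividing strip) achieves O(n log n).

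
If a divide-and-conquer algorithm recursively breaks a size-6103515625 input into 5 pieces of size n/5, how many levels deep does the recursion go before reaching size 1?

For divide and conquer with division factor 5:

Problem sizes at each level:
Level 0: 6103515625
Level 1: 1220703125
Level 2: 244140625
Level 3: 48828125
Level 4: 9765625
Level 5: 1953125
Level 6: 390625
Level 7: 78125
Level 8: 15625
Level 9: 3125
Level 10: 625
Level 11: 125
Level 12: 25
Level 13: 5
Level 14: 1

The root is level 0 and the size-1 base case is level 14 (the tree spans levels 0 through 14, i.e. 15 levels counting the root), so the depth is the number of divisions: log_5(6103515625) = 14

The recursion tree depth is log_5(6103515625) = 14. At each level, the problem size is divided by 5, so it takes 14 divisions to reduce to a base case of size 1. The algorithm makes 5 recursive calls at each level.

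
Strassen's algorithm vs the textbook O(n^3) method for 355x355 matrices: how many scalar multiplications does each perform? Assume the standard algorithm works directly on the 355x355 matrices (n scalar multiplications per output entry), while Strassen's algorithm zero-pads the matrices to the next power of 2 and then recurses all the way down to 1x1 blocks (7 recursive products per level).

Matrix multiplication for 355x355 matrices:

Strassen's algorithm requires power-of-2 dimensions. Pad 355x355 to 512x512 (next power of 2).

Standard algorithm: 355^3 = 44738875 multiplications
Strassen's algorithm: 7^(log2(512)) = 7^9 = 40353607 multiplications
Savings: 44738875 - 40353607 = 4385268 multiplications

Standard: 44738875 multiplications (355^3). Strassen: 40353607 multiplications (7^9, after padding to 512x512). Strassen reduces 8 recursive multiplications to 7 at each level.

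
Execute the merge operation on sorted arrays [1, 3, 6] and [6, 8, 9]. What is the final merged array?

Merging process:

Compare 1 vs 6: take 1 from left. Merged: [1]
Compare 3 vs 6: take 3 from left. Merged: [1, 3]
Compare 6 vs 6: take 6 from left. Merged: [1, 3, 6]
Append remaining from right: [6, 8, 9]. Merged: [1, 3, 6, 6, 8, 9]

Final merged array: [1, 3, 6, 6, 8, 9]
Total comparisons: 3

The merged array is [1, 3, 6, 6, 8, 9], requiring 3 comparisons. The merge step runs in O(n) time where n is the total number of elements.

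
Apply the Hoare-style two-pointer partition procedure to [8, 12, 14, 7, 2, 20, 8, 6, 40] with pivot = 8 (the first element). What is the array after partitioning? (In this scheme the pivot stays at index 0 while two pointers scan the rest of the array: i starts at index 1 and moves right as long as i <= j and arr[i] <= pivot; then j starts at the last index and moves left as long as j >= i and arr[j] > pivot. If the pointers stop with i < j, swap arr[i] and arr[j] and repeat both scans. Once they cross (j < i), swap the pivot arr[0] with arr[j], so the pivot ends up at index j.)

Hoare-style two-pointer partition with pivot = 8:

Initial array: [8, 12, 14, 7, 2, 20, 8, 6, 40]

Pointers start at i = 1, j = 8.
i stops at index 1 (arr[1]=12 > 8), j stops at index 7 (arr[7]=6 <= 8): swap arr[1] and arr[7], array becomes [8, 6, 14, 7, 2, 20, 8, 12, 40]
i stops at index 2 (arr[2]=14 > 8), j stops at index 6 (arr[6]=8 <= 8): swap arr[2] and arr[6], array becomes [8, 6, 8, 7, 2, 20, 14, 12, 40]
i ends at 5, j ends at 4: the pointers have crossed (j < i), so scanning stops.

Swap pivot arr[0] with arr[4] to place pivot at position 4: [2, 6, 8, 7, 8, 20, 14, 12, 40]
Pivot position: 4

After partitioning with pivot 8, the array becomes [2, 6, 8, 7, 8, 20, 14, 12, 40]. The pivot is placed at index 4. All elements to the left of the pivot are <= 8, and all elements to the right are > 8.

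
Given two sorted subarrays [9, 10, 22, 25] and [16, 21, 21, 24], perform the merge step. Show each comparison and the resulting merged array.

Merging process:

Compare 9 vs 16: take 9 from left. Merged: [9]
Compare 10 vs 16: take 10 from left. Merged: [9, 10]
Compare 22 vs 16: take 16 from right. Merged: [9, 10, 16]
Compare 22 vs 21: take 21 from right. Merged: [9, 10, 16, 21]
Compare 22 vs 21: take 21 from right. Merged: [9, 10, 16, 21, 21]
Compare 22 vs 24: take 22 from left. Merged: [9, 10, 16, 21, 21, 22]
Compare 25 vs 24: take 24 from right. Merged: [9, 10, 16, 21, 21, 22, 24]
Append remaining from left: [25]. Merged: [9, 10, 16, 21, 21, 22, 24, 25]

Final merged array: [9, 10, 16, 21, 21, 22, 24, 25]
Total comparisons: 7

The merged array is [9, 10, 16, 21, 21, 22, 24, 25], requiring 7 comparisons. The merge step runs in O(n) time where n is the total number of elements.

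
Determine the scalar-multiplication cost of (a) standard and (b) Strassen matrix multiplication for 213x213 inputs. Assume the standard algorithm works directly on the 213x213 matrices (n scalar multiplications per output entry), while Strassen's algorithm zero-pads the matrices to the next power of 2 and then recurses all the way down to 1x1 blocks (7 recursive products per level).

Matrix multiplication for 213x213 matrices:

Strassen's algorithm requires power-of-2 dimensions. Pad 213x213 to 256x256 (next power of 2).

Standard algorithm: 213^3 = 9663597 multiplications
Strassen's algorithm: 7^(log2(256)) = 7^8 = 5764801 multiplications
Savings: 9663597 - 5764801 = 3898796 multiplications

Standard: 9663597 multiplications (213^3). Strassen: 5764801 multiplications (7^8, after padding to 256x256). Strassen reduces 8 recursive multiplications to 7 at each level.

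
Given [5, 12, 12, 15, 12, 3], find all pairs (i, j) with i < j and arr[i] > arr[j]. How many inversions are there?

Finding inversions in [5, 12, 12, 15, 12, 3]:

(0, 5): arr[0]=5 > arr[5]=3
(1, 5): arr[1]=12 > arr[5]=3
(2, 5): arr[2]=12 > arr[5]=3
(3, 4): arr[3]=15 > arr[4]=12
(3, 5): arr[3]=15 > arr[5]=3
(4, 5): arr[4]=12 > arr[5]=3

Total inversions: 6

The array has 6 inversion(s): (0,5), (1,5), (2,5), (3,4), (3,5), (4,5). Each pair (i,j) satisfies i < j and arr[i] > arr[j].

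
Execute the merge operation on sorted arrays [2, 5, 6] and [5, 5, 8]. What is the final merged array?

Merging process:

Compare 2 vs 5: take 2 from left. Merged: [2]
Compare 5 vs 5: take 5 from left. Merged: [2, 5]
Compare 6 vs 5: take 5 from right. Merged: [2, 5, 5]
Compare 6 vs 5: take 5 from right. Merged: [2, 5, 5, 5]
Compare 6 vs 8: take 6 from left. Merged: [2, 5, 5, 5, 6]
Append remaining from right: [8]. Merged: [2, 5, 5, 5, 6, 8]

Final merged array: [2, 5, 5, 5, 6, 8]
Total comparisons: 5

The merged array is [2, 5, 5, 5, 6, 8], requiring 5 comparisons. The merge step runs in O(n) time where n is the total number of elements.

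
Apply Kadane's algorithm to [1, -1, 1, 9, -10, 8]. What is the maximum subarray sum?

Using Kadane's algorithm on [1, -1, 1, 9, -10, 8]:

Scanning through the array:
Position 1 (value -1): max_ending_here = 0, max_so_far = 1
Position 2 (value 1): max_ending_here = 1, max_so_far = 1
Position 3 (value 9): max_ending_here = 10, max_so_far = 10
Position 4 (value -10): max_ending_here = 0, max_so_far = 10
Position 5 (value 8): max_ending_here = 8, max_so_far = 10

Maximum subarray: [1, -1, 1, 9]
Maximum sum: 10

The maximum subarray is [1, -1, 1, 9] with sum 10. This subarray runs from index 0 to index 3.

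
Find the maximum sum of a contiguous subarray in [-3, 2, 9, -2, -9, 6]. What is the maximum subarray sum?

Using Kadane's algorithm on [-3, 2, 9, -2, -9, 6]:

Scanning through the array:
Position 1 (value 2): max_ending_here = 2, max_so_far = 2
Position 2 (value 9): max_ending_here = 11, max_so_far = 11
Position 3 (value -2): max_ending_here = 9, max_so_far = 11
Position 4 (value -9): max_ending_here = 0, max_so_far = 11
Position 5 (value 6): max_ending_here = 6, max_so_far = 11

Maximum subarray: [2, 9]
Maximum sum: 11

The maximum subarray is [2, 9] with sum 11. This subarray runs from index 1 to index 2.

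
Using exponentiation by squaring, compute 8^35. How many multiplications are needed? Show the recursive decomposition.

Computing 8^35 by squaring (build up from 8^1; each line after the first costs one multiplication):

8^1 = 8
8^2 = (8^1)^2 = 8^2 = 64
8^4 = (8^2)^2 = 64^2 = 4096
8^8 = (8^4)^2 = 4096^2 = 16777216
8^16 = (8^8)^2 = 16777216^2 = 281474976710656
8^17 = 8 * 8^16 = 8 * 281474976710656 = 2251799813685248
8^34 = (8^17)^2 = 2251799813685248^2 = 5070602400912917605986812821504
8^35 = 8 * 8^34 = 8 * 5070602400912917605986812821504 = 40564819207303340847894502572032

Result: 40564819207303340847894502572032
Multiplications needed: 7 (7 lines after 8^1)

8^35 = 40564819207303340847894502572032. Using exponentiation by squaring, this requires 7 multiplications. The key idea: if the exponent is even, square the half-power; if odd, multiply by the base once.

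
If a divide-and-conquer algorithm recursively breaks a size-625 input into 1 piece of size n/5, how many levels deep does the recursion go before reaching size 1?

For divide and conquer with division factor 5:

Problem sizes at each level:
Level 0: 625
Level 1: 125
Level 2: 25
Level 3: 5
Level 4: 1

The root is level 0 and the size-1 base case is level 4 (the tree spans levels 0 through 4, i.e. 5 levels counting the root), so the depth is the number of divisions: log_5(625) = 4

The recursion tree depth is log_5(625) = 4. At each level, the problem size is divided by 5, so it takes 4 divisions to reduce to a base case of size 1. The algorithm makes 1 recursive call at each level.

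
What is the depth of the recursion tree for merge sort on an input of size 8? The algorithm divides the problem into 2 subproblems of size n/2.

For divide and conquer with division factor 2:

Problem sizes at each level:
Level 0: 8
Level 1: 4
Level 2: 2
Level 3: 1

The root is level 0 and the size-1 base case is level 3 (the tree spans levels 0 through 3, i.e. 4 levels counting the root), so the depth is the number of divisions: log_2(8) = 3

The recursion tree depth is log_2(8) = 3. At each level, the problem size is divided by 2, so it takes 3 divisions to reduce to a base case of size 1. The algorithm makes 2 recursive calls at each level.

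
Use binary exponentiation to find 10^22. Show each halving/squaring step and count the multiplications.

Computing 10^22 by squaring (build up from 10^1; each line after the first costs one multiplication):

10^1 = 10
10^2 = (10^1)^2 = 10^2 = 100
10^4 = (10^2)^2 = 100^2 = 10000
10^5 = 10 * 10^4 = 10 * 10000 = 100000
10^10 = (10^5)^2 = 100000^2 = 10000000000
10^11 = 10 * 10^10 = 10 * 10000000000 = 100000000000
10^22 = (10^11)^2 = 100000000000^2 = 10000000000000000000000

Result: 10000000000000000000000
Multiplications needed: 6 (6 lines after 10^1)

10^22 = 10000000000000000000000. Using exponentiation by squaring, this requires 6 multiplications. The key idea: if the exponent is even, square the half-power; if odd, multiply by the base once.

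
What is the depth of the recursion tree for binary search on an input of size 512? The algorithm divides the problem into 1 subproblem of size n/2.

For divide and conquer with division factor 2:

Problem sizes at each level:
Level 0: 512
Level 1: 256
Level 2: 128
Level 3: 64
Level 4: 32
Level 5: 16
Level 6: 8
Level 7: 4
Level 8: 2
Level 9: 1

The root is level 0 and the size-1 base case is level 9 (the tree spans levels 0 through 9, i.e. 10 levels counting the root), so the depth is the number of divisions: log_2(512) = 9

The recursion tree depth is log_2(512) = 9. At each level, the problem size is divided by 2, so it takes 9 divisions to reduce to a base case of size 1. The algorithm makes 1 recursive call at each level.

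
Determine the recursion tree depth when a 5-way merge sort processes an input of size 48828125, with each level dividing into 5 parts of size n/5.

For divide and conquer with division factor 5:

Problem sizes at each level:
Level 0: 48828125
Level 1: 9765625
Level 2: 1953125
Level 3: 390625
Level 4: 78125
Level 5: 15625
Level 6: 3125
Level 7: 625
Level 8: 125
Level 9: 25
Level 10: 5
Level 11: 1

The root is level 0 and the size-1 base case is level 11 (the tree spans levels 0 through 11, i.e. 12 levels counting the root), so the depth is the number of divisions: log_5(48828125) = 11

The recursion tree depth is log_5(48828125) = 11. At each level, the problem size is divided by 5, so it takes 11 divisions to reduce to a base case of size 1. The algorithm makes 5 recursive calls at each level.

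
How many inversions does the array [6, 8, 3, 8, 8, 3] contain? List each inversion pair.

Finding inversions in [6, 8, 3, 8, 8, 3]:

(0, 2): arr[0]=6 > arr[2]=3
(0, 5): arr[0]=6 > arr[5]=3
(1, 2): arr[1]=8 > arr[2]=3
(1, 5): arr[1]=8 > arr[5]=3
(3, 5): arr[3]=8 > arr[5]=3
(4, 5): arr[4]=8 > arr[5]=3

Total inversions: 6

The array has 6 inversion(s): (0,2), (0,5), (1,2), (1,5), (3,5), (4,5). Each pair (i,j) satisfies i < j and arr[i] > arr[j].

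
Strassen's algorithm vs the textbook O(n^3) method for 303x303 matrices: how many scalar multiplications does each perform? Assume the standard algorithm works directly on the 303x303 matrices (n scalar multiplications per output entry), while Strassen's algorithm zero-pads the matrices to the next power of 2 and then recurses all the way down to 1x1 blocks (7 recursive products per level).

Matrix multiplication for 303x303 matrices:

Strassen's algorithm requires power-of-2 dimensions. Pad 303x303 to 512x512 (next power of 2).

Standard algorithm: 303^3 = 27818127 multiplications
Strassen's algorithm: 7^(log2(512)) = 7^9 = 40353607 multiplications
Difference: 27818127 - 40353607 = -12535480 (Strassen uses MORE here due to padding overhead — for small or just-over-power-of-2 n, padding can outweigh the per-level savings)

Standard: 27818127 multiplications (303^3). Strassen: 40353607 multiplications (7^9, after padding to 512x512). Strassen reduces 8 recursive multiplications to 7 at each level.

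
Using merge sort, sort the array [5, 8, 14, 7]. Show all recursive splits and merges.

Merge sort trace:

Split: [5, 8, 14, 7] -> [5, 8] and [14, 7]
  Split: [5, 8] -> [5] and [8]
  Merge: [5] + [8] -> [5, 8]
  Split: [14, 7] -> [14] and [7]
  Merge: [14] + [7] -> [7, 14]
Merge: [5, 8] + [7, 14] -> [5, 7, 8, 14]

Final sorted array: [5, 7, 8, 14]

The merge sort proceeds by recursively splitting the array and merging sorted halves.
After all merges, the sorted array is [5, 7, 8, 14].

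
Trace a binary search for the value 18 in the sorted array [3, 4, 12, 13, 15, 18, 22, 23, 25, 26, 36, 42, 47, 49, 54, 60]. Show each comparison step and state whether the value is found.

Binary search for 18 in [3, 4, 12, 13, 15, 18, 22, 23, 25, 26, 36, 42, 47, 49, 54, 60]:

lo=0, hi=15, mid=7, arr[mid]=23 -> 23 > 18, search left half
lo=0, hi=6, mid=3, arr[mid]=13 -> 13 < 18, search right half
lo=4, hi=6, mid=5, arr[mid]=18 -> Found target at index 5!

Binary search finds 18 at index 5 after 3 comparisons. The search repeatedly halves the search space by comparing with the middle element.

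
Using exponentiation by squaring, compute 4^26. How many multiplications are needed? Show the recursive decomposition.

Computing 4^26 by squaring (build up from 4^1; each line after the first costs one multiplication):

4^1 = 4
4^2 = (4^1)^2 = 4^2 = 16
4^3 = 4 * 4^2 = 4 * 16 = 64
4^6 = (4^3)^2 = 64^2 = 4096
4^12 = (4^6)^2 = 4096^2 = 16777216
4^13 = 4 * 4^12 = 4 * 16777216 = 67108864
4^26 = (4^13)^2 = 67108864^2 = 4503599627370496

Result: 4503599627370496
Multiplications needed: 6 (6 lines after 4^1)

4^26 = 4503599627370496. Using exponentiation by squaring, this requires 6 multiplications. The key idea: if the exponent is even, square the half-power; if odd, multiply by the base once.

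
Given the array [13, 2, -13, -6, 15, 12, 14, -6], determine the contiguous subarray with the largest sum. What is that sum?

Using Kadane's algorithm on [13, 2, -13, -6, 15, 12, 14, -6]:

Scanning through the array:
Position 1 (value 2): max_ending_here = 15, max_so_far = 15
Position 2 (value -13): max_ending_here = 2, max_so_far = 15
Position 3 (value -6): max_ending_here = -4, max_so_far = 15
Position 4 (value 15): max_ending_here = 15, max_so_far = 15
Position 5 (value 12): max_ending_here = 27, max_so_far = 27
Position 6 (value 14): max_ending_here = 41, max_so_far = 41
Position 7 (value -6): max_ending_here = 35, max_so_far = 41

Maximum subarray: [15, 12, 14]
Maximum sum: 41

The maximum subarray is [15, 12, 14] with sum 41. This subarray runs from index 4 to index 6.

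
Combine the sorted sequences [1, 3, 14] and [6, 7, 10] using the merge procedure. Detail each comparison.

Merging process:

Compare 1 vs 6: take 1 from left. Merged: [1]
Compare 3 vs 6: take 3 from left. Merged: [1, 3]
Compare 14 vs 6: take 6 from right. Merged: [1, 3, 6]
Compare 14 vs 7: take 7 from right. Merged: [1, 3, 6, 7]
Compare 14 vs 10: take 10 from right. Merged: [1, 3, 6, 7, 10]
Append remaining from left: [14]. Merged: [1, 3, 6, 7, 10, 14]

Final merged array: [1, 3, 6, 7, 10, 14]
Total comparisons: 5

The merged array is [1, 3, 6, 7, 10, 14], requiring 5 comparisons. The merge step runs in O(n) time where n is the total number of elements.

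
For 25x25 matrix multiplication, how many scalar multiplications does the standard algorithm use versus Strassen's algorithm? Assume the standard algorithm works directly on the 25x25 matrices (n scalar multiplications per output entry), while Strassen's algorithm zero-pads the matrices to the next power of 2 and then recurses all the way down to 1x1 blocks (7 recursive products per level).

Matrix multiplication for 25x25 matrices:

Strassen's algorithm requires power-of-2 dimensions. Pad 25x25 to 32x32 (next power of 2).

Standard algorithm: 25^3 = 15625 multiplications
Strassen's algorithm: 7^(log2(32)) = 7^5 = 16807 multiplications
Difference: 15625 - 16807 = -1182 (Strassen uses MORE here due to padding overhead — for small or just-over-power-of-2 n, padding can outweigh the per-level savings)

Standard: 15625 multiplications (25^3). Strassen: 16807 multiplications (7^5, after padding to 32x32). Strassen reduces 8 recursive multiplications to 7 at each level.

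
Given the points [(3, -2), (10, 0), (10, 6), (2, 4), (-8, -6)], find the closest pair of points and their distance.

Computing all pairwise distances among 5 points:

d((3, -2), (10, 0)) = 7.2801
d((3, -2), (10, 6)) = 10.6301
d((3, -2), (2, 4)) = 6.0828
d((3, -2), (-8, -6)) = 11.7047
d((10, 0), (10, 6)) = 6.0 <-- minimum
d((10, 0), (2, 4)) = 8.9443
d((10, 0), (-8, -6)) = 18.9737
d((10, 6), (2, 4)) = 8.2462
d((10, 6), (-8, -6)) = 21.6333
d((2, 4), (-8, -6)) = 14.1421

Closest pair: (10, 0) and (10, 6) with distance 6.0

The closest pair is (10, 0) and (10, 6) with Euclidean distance 6.0. For 5 points, brute-force pairwise comparison is shown above. For large n, the divide-and-conquer algorithm (sort by x, recurse on halves, check the dividing strip) achieves O(n log n).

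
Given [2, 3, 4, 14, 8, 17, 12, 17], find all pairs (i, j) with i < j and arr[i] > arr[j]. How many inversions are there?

Finding inversions in [2, 3, 4, 14, 8, 17, 12, 17]:

(3, 4): arr[3]=14 > arr[4]=8
(3, 6): arr[3]=14 > arr[6]=12
(5, 6): arr[5]=17 > arr[6]=12

Total inversions: 3

The array has 3 inversion(s): (3,4), (3,6), (5,6). Each pair (i,j) satisfies i < j and arr[i] > arr[j].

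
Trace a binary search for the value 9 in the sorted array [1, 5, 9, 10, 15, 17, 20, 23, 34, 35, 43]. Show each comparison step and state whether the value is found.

Binary search for 9 in [1, 5, 9, 10, 15, 17, 20, 23, 34, 35, 43]:

lo=0, hi=10, mid=5, arr[mid]=17 -> 17 > 9, search left half
lo=0, hi=4, mid=2, arr[mid]=9 -> Found target at index 2!

Binary search finds 9 at index 2 after 2 comparisons. The search repeatedly halves the search space by comparing with the middle element.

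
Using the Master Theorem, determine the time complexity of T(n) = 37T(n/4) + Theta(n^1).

Master Theorem for T(n) = 37T(n/4) + O(n^1):

a = 37, b = 4, c = 1
log_b(a) = log_4(37) = 2.6047

Case 1: c = 1 < log_4(37) = 2.6047
T(n) = O(n^(log_4 37))

For T(n) = 37T(n/4) + O(n^1): log_4(37) = 2.6047. This is Case 1 of the Master Theorem (c < log_b(a), work dominated by leaves), giving O(n^(log_4 37)).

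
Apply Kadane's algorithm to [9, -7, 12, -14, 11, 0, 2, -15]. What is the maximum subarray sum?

Using Kadane's algorithm on [9, -7, 12, -14, 11, 0, 2, -15]:

Scanning through the array:
Position 1 (value -7): max_ending_here = 2, max_so_far = 9
Position 2 (value 12): max_ending_here = 14, max_so_far = 14
Position 3 (value -14): max_ending_here = 0, max_so_far = 14
Position 4 (value 11): max_ending_here = 11, max_so_far = 14
Position 5 (value 0): max_ending_here = 11, max_so_far = 14
Position 6 (value 2): max_ending_here = 13, max_so_far = 14
Position 7 (value -15): max_ending_here = -2, max_so_far = 14

Maximum subarray: [9, -7, 12]
Maximum sum: 14

The maximum subarray is [9, -7, 12] with sum 14. This subarray runs from index 0 to index 2.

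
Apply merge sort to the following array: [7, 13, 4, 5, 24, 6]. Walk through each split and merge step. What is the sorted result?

Merge sort trace:

Split: [7, 13, 4, 5, 24, 6] -> [7, 13, 4] and [5, 24, 6]
  Split: [7, 13, 4] -> [7] and [13, 4]
    Split: [13, 4] -> [13] and [4]
    Merge: [13] + [4] -> [4, 13]
  Merge: [7] + [4, 13] -> [4, 7, 13]
  Split: [5, 24, 6] -> [5] and [24, 6]
    Split: [24, 6] -> [24] and [6]
    Merge: [24] + [6] -> [6, 24]
  Merge: [5] + [6, 24] -> [5, 6, 24]
Merge: [4, 7, 13] + [5, 6, 24] -> [4, 5, 6, 7, 13, 24]

Final sorted array: [4, 5, 6, 7, 13, 24]

The merge sort proceeds by recursively splitting the array and merging sorted halves.
After all merges, the sorted array is [4, 5, 6, 7, 13, 24].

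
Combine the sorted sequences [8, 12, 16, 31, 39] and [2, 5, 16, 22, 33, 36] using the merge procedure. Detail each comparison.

Merging process:

Compare 8 vs 2: take 2 from right. Merged: [2]
Compare 8 vs 5: take 5 from right. Merged: [2, 5]
Compare 8 vs 16: take 8 from left. Merged: [2, 5, 8]
Compare 12 vs 16: take 12 from left. Merged: [2, 5, 8, 12]
Compare 16 vs 16: take 16 from left. Merged: [2, 5, 8, 12, 16]
Compare 31 vs 16: take 16 from right. Merged: [2, 5, 8, 12, 16, 16]
Compare 31 vs 22: take 22 from right. Merged: [2, 5, 8, 12, 16, 16, 22]
Compare 31 vs 33: take 31 from left. Merged: [2, 5, 8, 12, 16, 16, 22, 31]
Compare 39 vs 33: take 33 from right. Merged: [2, 5, 8, 12, 16, 16, 22, 31, 33]
Compare 39 vs 36: take 36 from right. Merged: [2, 5, 8, 12, 16, 16, 22, 31, 33, 36]
Append remaining from left: [39]. Merged: [2, 5, 8, 12, 16, 16, 22, 31, 33, 36, 39]

Final merged array: [2, 5, 8, 12, 16, 16, 22, 31, 33, 36, 39]
Total comparisons: 10

The merged array is [2, 5, 8, 12, 16, 16, 22, 31, 33, 36, 39], requiring 10 comparisons. The merge step runs in O(n) time where n is the total number of elements.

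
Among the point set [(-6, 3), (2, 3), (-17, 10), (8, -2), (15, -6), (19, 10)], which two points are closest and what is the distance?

Computing all pairwise distances among 6 points:

d((-6, 3), (2, 3)) = 8.0
d((-6, 3), (-17, 10)) = 13.0384
d((-6, 3), (8, -2)) = 14.8661
d((-6, 3), (15, -6)) = 22.8473
d((-6, 3), (19, 10)) = 25.9615
d((2, 3), (-17, 10)) = 20.2485
d((2, 3), (8, -2)) = 7.8102 <-- minimum
d((2, 3), (15, -6)) = 15.8114
d((2, 3), (19, 10)) = 18.3848
d((-17, 10), (8, -2)) = 27.7308
d((-17, 10), (15, -6)) = 35.7771
d((-17, 10), (19, 10)) = 36.0
d((8, -2), (15, -6)) = 8.0623
d((8, -2), (19, 10)) = 16.2788
d((15, -6), (19, 10)) = 16.4924

Closest pair: (2, 3) and (8, -2) with distance 7.8102

The closest pair is (2, 3) and (8, -2) with Euclidean distance 7.8102. For 6 points, brute-force pairwise comparison is shown above. For large n, the divide-and-conquer algorithm (sort by x, recurse on halves, check the dividing strip) achieves O(n log n).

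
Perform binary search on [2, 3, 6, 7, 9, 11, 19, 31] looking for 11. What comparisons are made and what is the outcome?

Binary search for 11 in [2, 3, 6, 7, 9, 11, 19, 31]:

lo=0, hi=7, mid=3, arr[mid]=7 -> 7 < 11, search right half
lo=4, hi=7, mid=5, arr[mid]=11 -> Found target at index 5!

Binary search finds 11 at index 5 after 2 comparisons. The search repeatedly halves the search space by comparing with the middle element.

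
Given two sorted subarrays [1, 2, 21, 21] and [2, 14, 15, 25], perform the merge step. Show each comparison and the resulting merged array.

Merging process:

Compare 1 vs 2: take 1 from left. Merged: [1]
Compare 2 vs 2: take 2 from left. Merged: [1, 2]
Compare 21 vs 2: take 2 from right. Merged: [1, 2, 2]
Compare 21 vs 14: take 14 from right. Merged: [1, 2, 2, 14]
Compare 21 vs 15: take 15 from right. Merged: [1, 2, 2, 14, 15]
Compare 21 vs 25: take 21 from left. Merged: [1, 2, 2, 14, 15, 21]
Compare 21 vs 25: take 21 from left. Merged: [1, 2, 2, 14, 15, 21, 21]
Append remaining from right: [25]. Merged: [1, 2, 2, 14, 15, 21, 21, 25]

Final merged array: [1, 2, 2, 14, 15, 21, 21, 25]
Total comparisons: 7

The merged array is [1, 2, 2, 14, 15, 21, 21, 25], requiring 7 comparisons. The merge step runs in O(n) time where n is the total number of elements.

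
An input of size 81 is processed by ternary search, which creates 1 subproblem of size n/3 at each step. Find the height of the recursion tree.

For divide and conquer with division factor 3:

Problem sizes at each level:
Level 0: 81
Level 1: 27
Level 2: 9
Level 3: 3
Level 4: 1

The root is level 0 and the size-1 base case is level 4 (the tree spans levels 0 through 4, i.e. 5 levels counting the root), so the depth is the number of divisions: log_3(81) = 4

The recursion tree depth is log_3(81) = 4. At each level, the problem size is divided by 3, so it takes 4 divisions to reduce to a base case of size 1. The algorithm makes 1 recursive call at each level.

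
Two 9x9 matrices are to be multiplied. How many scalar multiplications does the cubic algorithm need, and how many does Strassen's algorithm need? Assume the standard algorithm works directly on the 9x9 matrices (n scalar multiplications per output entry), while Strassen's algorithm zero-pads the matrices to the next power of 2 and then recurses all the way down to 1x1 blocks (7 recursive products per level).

Matrix multiplication for 9x9 matrices:

Strassen's algorithm requires power-of-2 dimensions. Pad 9x9 to 16x16 (next power of 2).

Standard algorithm: 9^3 = 729 multiplications
Strassen's algorithm: 7^(log2(16)) = 7^4 = 2401 multiplications
Difference: 729 - 2401 = -1672 (Strassen uses MORE here due to padding overhead — for small or just-over-power-of-2 n, padding can outweigh the per-level savings)

Standard: 729 multiplications (9^3). Strassen: 2401 multiplications (7^4, after padding to 16x16). Strassen reduces 8 recursive multiplications to 7 at each level.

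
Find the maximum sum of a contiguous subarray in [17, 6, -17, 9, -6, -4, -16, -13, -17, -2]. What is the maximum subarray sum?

Using Kadane's algorithm on [17, 6, -17, 9, -6, -4, -16, -13, -17, -2]:

Scanning through the array:
Position 1 (value 6): max_ending_here = 23, max_so_far = 23
Position 2 (value -17): max_ending_here = 6, max_so_far = 23
Position 3 (value 9): max_ending_here = 15, max_so_far = 23
Position 4 (value -6): max_ending_here = 9, max_so_far = 23
Position 5 (value -4): max_ending_here = 5, max_so_far = 23
Position 6 (value -16): max_ending_here = -11, max_so_far = 23
Position 7 (value -13): max_ending_here = -13, max_so_far = 23
Position 8 (value -17): max_ending_here = -17, max_so_far = 23
Position 9 (value -2): max_ending_here = -2, max_so_far = 23

Maximum subarray: [17, 6]
Maximum sum: 23

The maximum subarray is [17, 6] with sum 23. This subarray runs from index 0 to index 1.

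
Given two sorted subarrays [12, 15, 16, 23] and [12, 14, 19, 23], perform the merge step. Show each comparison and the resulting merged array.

Merging process:

Compare 12 vs 12: take 12 from left. Merged: [12]
Compare 15 vs 12: take 12 from right. Merged: [12, 12]
Compare 15 vs 14: take 14 from right. Merged: [12, 12, 14]
Compare 15 vs 19: take 15 from left. Merged: [12, 12, 14, 15]
Compare 16 vs 19: take 16 from left. Merged: [12, 12, 14, 15, 16]
Compare 23 vs 19: take 19 from right. Merged: [12, 12, 14, 15, 16, 19]
Compare 23 vs 23: take 23 from left. Merged: [12, 12, 14, 15, 16, 19, 23]
Append remaining from right: [23]. Merged: [12, 12, 14, 15, 16, 19, 23, 23]

Final merged array: [12, 12, 14, 15, 16, 19, 23, 23]
Total comparisons: 7

The merged array is [12, 12, 14, 15, 16, 19, 23, 23], requiring 7 comparisons. The merge step runs in O(n) time where n is the total number of elements.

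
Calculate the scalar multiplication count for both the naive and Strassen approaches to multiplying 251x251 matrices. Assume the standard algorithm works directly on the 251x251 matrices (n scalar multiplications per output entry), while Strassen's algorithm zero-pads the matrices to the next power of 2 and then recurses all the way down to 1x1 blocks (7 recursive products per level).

Matrix multiplication for 251x251 matrices:

Strassen's algorithm requires power-of-2 dimensions. Pad 251x251 to 256x256 (next power of 2).

Standard algorithm: 251^3 = 15813251 multiplications
Strassen's algorithm: 7^(log2(256)) = 7^8 = 5764801 multiplications
Savings: 15813251 - 5764801 = 10048450 multiplications

Standard: 15813251 multiplications (251^3). Strassen: 5764801 multiplications (7^8, after padding to 256x256). Strassen reduces 8 recursive multiplications to 7 at each level.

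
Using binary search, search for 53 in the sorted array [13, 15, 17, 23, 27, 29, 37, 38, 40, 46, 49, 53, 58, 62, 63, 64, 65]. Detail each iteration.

Binary search for 53 in [13, 15, 17, 23, 27, 29, 37, 38, 40, 46, 49, 53, 58, 62, 63, 64, 65]:

lo=0, hi=16, mid=8, arr[mid]=40 -> 40 < 53, search right half
lo=9, hi=16, mid=12, arr[mid]=58 -> 58 > 53, search left half
lo=9, hi=11, mid=10, arr[mid]=49 -> 49 < 53, search right half
lo=11, hi=11, mid=11, arr[mid]=53 -> Found target at index 11!

Binary search finds 53 at index 11 after 4 comparisons. The search repeatedly halves the search space by comparing with the middle element.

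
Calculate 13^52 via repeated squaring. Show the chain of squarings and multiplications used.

Computing 13^52 by squaring (build up from 13^1; each line after the first costs one multiplication):

13^1 = 13
13^2 = (13^1)^2 = 13^2 = 169
13^3 = 13 * 13^2 = 13 * 169 = 2197
13^6 = (13^3)^2 = 2197^2 = 4826809
13^12 = (13^6)^2 = 4826809^2 = 23298085122481
13^13 = 13 * 13^12 = 13 * 23298085122481 = 302875106592253
13^26 = (13^13)^2 = 302875106592253^2 = 91733330193268616658399616009
13^52 = (13^26)^2 = 91733330193268616658399616009^2 = 8415003868347247618489696679505181495471801448798649088081

Result: 8415003868347247618489696679505181495471801448798649088081
Multiplications needed: 7 (7 lines after 13^1)

13^52 = 8415003868347247618489696679505181495471801448798649088081. Using exponentiation by squaring, this requires 7 multiplications. The key idea: if the exponent is even, square the half-power; if odd, multiply by the base once.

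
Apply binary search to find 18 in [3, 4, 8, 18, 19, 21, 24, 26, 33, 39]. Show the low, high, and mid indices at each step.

Binary search for 18 in [3, 4, 8, 18, 19, 21, 24, 26, 33, 39]:

lo=0, hi=9, mid=4, arr[mid]=19 -> 19 > 18, search left half
lo=0, hi=3, mid=1, arr[mid]=4 -> 4 < 18, search right half
lo=2, hi=3, mid=2, arr[mid]=8 -> 8 < 18, search right half
lo=3, hi=3, mid=3, arr[mid]=18 -> Found target at index 3!

Binary search finds 18 at index 3 after 4 comparisons. The search repeatedly halves the search space by comparing with the middle element.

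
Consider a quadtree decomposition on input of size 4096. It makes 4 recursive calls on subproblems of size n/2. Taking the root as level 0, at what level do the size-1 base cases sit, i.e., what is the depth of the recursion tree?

For divide and conquer with division factor 2:

Problem sizes at each level:
Level 0: 4096
Level 1: 2048
Level 2: 1024
Level 3: 512
Level 4: 256
Level 5: 128
Level 6: 64
Level 7: 32
Level 8: 16
Level 9: 8
Level 10: 4
Level 11: 2
Level 12: 1

The root is level 0 and the size-1 base case is level 12 (the tree spans levels 0 through 12, i.e. 13 levels counting the root), so the depth is the number of divisions: log_2(4096) = 12

The recursion tree depth is log_2(4096) = 12. At each level, the problem size is divided by 2, so it takes 12 divisions to reduce to a base case of size 1. The algorithm makes 4 recursive calls at each level.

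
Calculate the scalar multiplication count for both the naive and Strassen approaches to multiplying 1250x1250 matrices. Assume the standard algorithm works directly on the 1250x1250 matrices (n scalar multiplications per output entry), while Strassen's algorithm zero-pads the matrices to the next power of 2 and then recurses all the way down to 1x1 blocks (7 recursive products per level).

Matrix multiplication for 1250x1250 matrices:

Strassen's algorithm requires power-of-2 dimensions. Pad 1250x1250 to 2048x2048 (next power of 2).

Standard algorithm: 1250^3 = 1953125000 multiplications
Strassen's algorithm: 7^(log2(2048)) = 7^11 = 1977326743 multiplications
Difference: 1953125000 - 1977326743 = -24201743 (Strassen uses MORE here due to padding overhead — for small or just-over-power-of-2 n, padding can outweigh the per-level savings)

Standard: 1953125000 multiplications (1250^3). Strassen: 1977326743 multiplications (7^11, after padding to 2048x2048). Strassen reduces 8 recursive multiplications to 7 at each level.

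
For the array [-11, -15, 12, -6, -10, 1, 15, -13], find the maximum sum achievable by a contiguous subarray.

Using Kadane's algorithm on [-11, -15, 12, -6, -10, 1, 15, -13]:

Scanning through the array:
Position 1 (value -15): max_ending_here = -15, max_so_far = -11
Position 2 (value 12): max_ending_here = 12, max_so_far = 12
Position 3 (value -6): max_ending_here = 6, max_so_far = 12
Position 4 (value -10): max_ending_here = -4, max_so_far = 12
Position 5 (value 1): max_ending_here = 1, max_so_far = 12
Position 6 (value 15): max_ending_here = 16, max_so_far = 16
Position 7 (value -13): max_ending_here = 3, max_so_far = 16

Maximum subarray: [1, 15]
Maximum sum: 16

The maximum subarray is [1, 15] with sum 16. This subarray runs from index 5 to index 6.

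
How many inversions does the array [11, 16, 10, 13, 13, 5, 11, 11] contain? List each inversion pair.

Finding inversions in [11, 16, 10, 13, 13, 5, 11, 11]:

(0, 2): arr[0]=11 > arr[2]=10
(0, 5): arr[0]=11 > arr[5]=5
(1, 2): arr[1]=16 > arr[2]=10
(1, 3): arr[1]=16 > arr[3]=13
(1, 4): arr[1]=16 > arr[4]=13
(1, 5): arr[1]=16 > arr[5]=5
(1, 6): arr[1]=16 > arr[6]=11
(1, 7): arr[1]=16 > arr[7]=11
(2, 5): arr[2]=10 > arr[5]=5
(3, 5): arr[3]=13 > arr[5]=5
(3, 6): arr[3]=13 > arr[6]=11
(3, 7): arr[3]=13 > arr[7]=11
(4, 5): arr[4]=13 > arr[5]=5
(4, 6): arr[4]=13 > arr[6]=11
(4, 7): arr[4]=13 > arr[7]=11

Total inversions: 15

The array has 15 inversion(s): (0,2), (0,5), (1,2), (1,3), (1,4), (1,5), (1,6), (1,7), (2,5), (3,5), (3,6), (3,7), (4,5), (4,6), (4,7). Each pair (i,j) satisfies i < j and arr[i] > arr[j].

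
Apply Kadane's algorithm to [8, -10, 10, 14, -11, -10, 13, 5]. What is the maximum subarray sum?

Using Kadane's algorithm on [8, -10, 10, 14, -11, -10, 13, 5]:

Scanning through the array:
Position 1 (value -10): max_ending_here = -2, max_so_far = 8
Position 2 (value 10): max_ending_here = 10, max_so_far = 10
Position 3 (value 14): max_ending_here = 24, max_so_far = 24
Position 4 (value -11): max_ending_here = 13, max_so_far = 24
Position 5 (value -10): max_ending_here = 3, max_so_far = 24
Position 6 (value 13): max_ending_here = 16, max_so_far = 24
Position 7 (value 5): max_ending_here = 21, max_so_far = 24

Maximum subarray: [10, 14]
Maximum sum: 24

The maximum subarray is [10, 14] with sum 24. This subarray runs from index 2 to index 3.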